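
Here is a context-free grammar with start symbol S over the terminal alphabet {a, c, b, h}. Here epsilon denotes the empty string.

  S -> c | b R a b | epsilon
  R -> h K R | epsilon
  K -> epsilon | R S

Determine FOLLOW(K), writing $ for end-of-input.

{a, b, c, h}

FIRST(S) = {epsilon, b, c}
FIRST(R) = {epsilon, h}
FIRST(K) = {epsilon, b, c, h}  (via R S)
FOLLOW(S) includes $ since S is the start symbol.
FOLLOW(S): in K->R S, the suffix after S is empty, so FOLLOW(S) ⊇ FOLLOW(K) = {a, b, c, h}. Thus FOLLOW(S) = {$, a, b, c, h}.
FOLLOW(R): in S->b R a b, R is followed by a b with FIRST {a}; in R->h K R, the suffix after R is empty (adds nothing new); in K->R S, R is followed by S with FIRST {epsilon, b, c}; in K->R S, the suffix after R is nullable, so FOLLOW(R) ⊇ FOLLOW(K) = {a, b, c, h}. Thus FOLLOW(R) = {a, b, c, h}.
FOLLOW(K): in R->h K R, K is followed by R with FIRST {epsilon, h}; in R->h K R, the suffix after K is nullable, so FOLLOW(K) ⊇ FOLLOW(R) = {a, b, c, h}. Thus FOLLOW(K) = {a, b, c, h}.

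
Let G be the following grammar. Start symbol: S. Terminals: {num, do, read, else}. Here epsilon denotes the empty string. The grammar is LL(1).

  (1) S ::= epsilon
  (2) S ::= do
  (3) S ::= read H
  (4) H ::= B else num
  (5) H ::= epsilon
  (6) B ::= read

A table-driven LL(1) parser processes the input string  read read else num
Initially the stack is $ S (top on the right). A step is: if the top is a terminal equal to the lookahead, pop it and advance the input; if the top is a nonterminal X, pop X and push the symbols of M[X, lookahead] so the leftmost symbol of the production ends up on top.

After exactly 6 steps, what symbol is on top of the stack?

num

     Stack            Input                 Action
  1  $ S              read read else num $  expand S ::= read H
  2  $ H read         read read else num $  match read
  3  $ H              read else num $       expand H ::= B else num
  4  $ num else B     read else num $       expand B ::= read
  5  $ num else read  read else num $       match read
  6  $ num else       else num $            match else
Stack after step 6: $ num (top = num).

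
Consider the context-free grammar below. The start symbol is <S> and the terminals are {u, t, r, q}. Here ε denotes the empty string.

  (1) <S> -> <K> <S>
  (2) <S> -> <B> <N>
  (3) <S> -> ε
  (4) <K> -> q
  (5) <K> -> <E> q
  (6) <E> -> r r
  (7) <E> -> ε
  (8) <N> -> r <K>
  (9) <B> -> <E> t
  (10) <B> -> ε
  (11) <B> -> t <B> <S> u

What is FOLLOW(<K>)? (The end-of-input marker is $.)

{$, q, r, t, u}

FIRST(<E>) = {ε, r}
FIRST(<N>) = {r}
FIRST(<K>) = {q, r}  (via <E> q)
FIRST(<B>) = {ε, r, t}  (via <E> t)
FIRST(<S>) = {ε, q, r, t}  (via <K> <S>, <B> <N>)
FOLLOW(<S>) includes $ since <S> is the start symbol.
FOLLOW(<S>): in <S>-><K> <S>, the suffix after <S> is empty (adds nothing new); in <B>->t <B> <S> u, <S> is followed by u with FIRST {u}. Thus FOLLOW(<S>) = {$, u}.
FOLLOW(<E>): in <K>-><E> q, <E> is followed by q with FIRST {q}; in <B>-><E> t, <E> is followed by t with FIRST {t}. Thus FOLLOW(<E>) = {q, t}.
FOLLOW(<N>): in <S>-><B> <N>, the suffix after <N> is empty, so FOLLOW(<N>) ⊇ FOLLOW(<S>) = {$, u}. Thus FOLLOW(<N>) = {$, u}.
FOLLOW(<K>): in <S>-><K> <S>, <K> is followed by <S> with FIRST {ε, q, r, t}; in <S>-><K> <S>, the suffix after <K> is nullable, so FOLLOW(<K>) ⊇ FOLLOW(<S>) = {$, u}; in <N>->r <K>, the suffix after <K> is empty, so FOLLOW(<K>) ⊇ FOLLOW(<N>) = {$, u}. Thus FOLLOW(<K>) = {$, q, r, t, u}.
FOLLOW(<B>): in <S>-><B> <N>, <B> is followed by <N> with FIRST {r}; in <B>->t <B> <S> u, <B> is followed by <S> u with FIRST {q, r, t, u}. Thus FOLLOW(<B>) = {q, r, t, u}.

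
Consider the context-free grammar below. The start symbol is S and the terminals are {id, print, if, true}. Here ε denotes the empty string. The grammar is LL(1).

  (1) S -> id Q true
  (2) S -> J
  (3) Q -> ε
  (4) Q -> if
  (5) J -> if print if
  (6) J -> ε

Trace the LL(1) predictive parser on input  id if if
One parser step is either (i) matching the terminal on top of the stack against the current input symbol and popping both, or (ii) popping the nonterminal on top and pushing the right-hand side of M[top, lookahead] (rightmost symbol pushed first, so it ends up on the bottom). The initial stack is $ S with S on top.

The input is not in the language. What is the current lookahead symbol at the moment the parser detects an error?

step 1: stack=$ S  input=id if if $  — expand S -> id Q true
step 2: stack=$ true Q id  input=id if if $  — match id
step 3: stack=$ true Q  input=if if $  — expand Q -> if
step 4: stack=$ true if  input=if if $  — match if
step 5: stack=$ true  input=if $  — error: top is terminal true but lookahead is if

if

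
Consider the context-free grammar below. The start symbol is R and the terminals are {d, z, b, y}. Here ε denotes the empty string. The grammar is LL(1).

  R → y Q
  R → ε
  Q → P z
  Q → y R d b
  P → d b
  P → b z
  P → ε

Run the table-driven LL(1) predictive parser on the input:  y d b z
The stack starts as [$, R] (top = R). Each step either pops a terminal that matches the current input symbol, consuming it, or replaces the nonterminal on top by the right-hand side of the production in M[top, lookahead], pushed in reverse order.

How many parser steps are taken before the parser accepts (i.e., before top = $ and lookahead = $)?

step 1: stack=$ R  input=y d b z $  — expand R → y Q
step 2: stack=$ Q y  input=y d b z $  — match y
step 3: stack=$ Q  input=d b z $  — expand Q → P z
step 4: stack=$ z P  input=d b z $  — expand P → d b
step 5: stack=$ z b d  input=d b z $  — match d
step 6: stack=$ z b  input=b z $  — match b
step 7: stack=$ z  input=z $  — match z
Accept reached after 7 steps.

7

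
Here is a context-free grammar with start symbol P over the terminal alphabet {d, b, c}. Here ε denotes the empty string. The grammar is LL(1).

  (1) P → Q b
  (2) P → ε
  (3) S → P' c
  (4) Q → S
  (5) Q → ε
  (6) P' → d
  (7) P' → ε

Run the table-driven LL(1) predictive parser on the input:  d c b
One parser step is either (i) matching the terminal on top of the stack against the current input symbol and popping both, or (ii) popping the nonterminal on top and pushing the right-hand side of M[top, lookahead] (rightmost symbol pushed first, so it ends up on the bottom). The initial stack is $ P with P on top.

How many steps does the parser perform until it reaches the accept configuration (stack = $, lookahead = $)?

7

     Stack     Input    Action
  1  $ P       d c b $  expand P → Q b
  2  $ b Q     d c b $  expand Q → S
  3  $ b S     d c b $  expand S → P' c
  4  $ b c P'  d c b $  expand P' → d
  5  $ b c d   d c b $  match d
  6  $ b c     c b $    match c
  7  $ b       b $      match b
Accept reached after 7 steps.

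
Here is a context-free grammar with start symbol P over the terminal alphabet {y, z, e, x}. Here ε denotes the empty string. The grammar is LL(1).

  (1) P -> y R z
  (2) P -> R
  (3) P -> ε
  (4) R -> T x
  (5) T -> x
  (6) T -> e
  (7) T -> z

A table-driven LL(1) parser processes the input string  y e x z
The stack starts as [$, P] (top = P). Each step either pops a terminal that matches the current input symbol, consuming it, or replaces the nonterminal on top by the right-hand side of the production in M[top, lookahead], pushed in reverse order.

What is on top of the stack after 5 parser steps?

x

     Stack    Input      Action
  1  $ P      y e x z $  expand P -> y R z
  2  $ z R y  y e x z $  match y
  3  $ z R    e x z $    expand R -> T x
  4  $ z x T  e x z $    expand T -> e
  5  $ z x e  e x z $    match e
Stack after step 5: $ z x (top = x).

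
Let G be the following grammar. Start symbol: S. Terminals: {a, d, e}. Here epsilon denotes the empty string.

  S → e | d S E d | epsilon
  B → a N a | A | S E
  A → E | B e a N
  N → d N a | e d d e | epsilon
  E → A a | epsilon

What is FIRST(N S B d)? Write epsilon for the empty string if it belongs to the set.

FIRST(S) = {epsilon, d, e}
FIRST(N) = {epsilon, d, e}
FIRST(B) = {epsilon, a, d, e}  (via A, S E)
FIRST(A) = {epsilon, a, d, e}  (via E, B e a N)
FIRST(E) = {epsilon, a, d, e}  (via A a)
FIRST(N S B d): take FIRST of each symbol in turn, carrying on past any symbol whose FIRST contains epsilon; result {a, d, e}.

{a, d, e}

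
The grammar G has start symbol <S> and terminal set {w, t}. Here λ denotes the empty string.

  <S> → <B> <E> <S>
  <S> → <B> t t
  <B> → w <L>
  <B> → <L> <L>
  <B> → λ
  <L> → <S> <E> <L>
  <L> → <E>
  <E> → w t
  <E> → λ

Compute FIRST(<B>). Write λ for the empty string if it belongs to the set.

FIRST(<E>): from <E>→w t we get {w}; from <E>→λ we get {λ}. So FIRST(<E>) = {λ, w}.
FIRST(<S>): from <S>→<B> <E> <S> we get {t, w}; from <S>→<B> t t we get {t, w}. So FIRST(<S>) = {t, w}.
FIRST(<L>): from <L>→<S> <E> <L> we get {t, w}; from <L>→<E> we get {λ, w}. So FIRST(<L>) = {λ, t, w}.
FIRST(<B>): from <B>→w <L> we get {w}; from <B>→<L> <L> we get {λ, t, w}; from <B>→λ we get {λ}. So FIRST(<B>) = {λ, t, w}.

{λ, t, w}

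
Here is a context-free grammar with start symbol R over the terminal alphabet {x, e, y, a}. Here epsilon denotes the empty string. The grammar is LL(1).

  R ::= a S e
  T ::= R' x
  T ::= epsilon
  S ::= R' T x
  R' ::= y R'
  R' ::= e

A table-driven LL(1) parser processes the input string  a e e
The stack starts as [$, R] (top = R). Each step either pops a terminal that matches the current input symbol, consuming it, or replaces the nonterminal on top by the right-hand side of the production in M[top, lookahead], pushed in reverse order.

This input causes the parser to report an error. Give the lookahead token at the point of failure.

$

step 1: stack=$ R  input=a e e $  — expand R ::= a S e
step 2: stack=$ e S a  input=a e e $  — match a
step 3: stack=$ e S  input=e e $  — expand S ::= R' T x
step 4: stack=$ e x T R'  input=e e $  — expand R' ::= e
step 5: stack=$ e x T e  input=e e $  — match e
step 6: stack=$ e x T  input=e $  — expand T ::= R' x
step 7: stack=$ e x x R'  input=e $  — expand R' ::= e
step 8: stack=$ e x x e  input=e $  — match e
step 9: stack=$ e x x  input=$  — error: top is terminal x but lookahead is $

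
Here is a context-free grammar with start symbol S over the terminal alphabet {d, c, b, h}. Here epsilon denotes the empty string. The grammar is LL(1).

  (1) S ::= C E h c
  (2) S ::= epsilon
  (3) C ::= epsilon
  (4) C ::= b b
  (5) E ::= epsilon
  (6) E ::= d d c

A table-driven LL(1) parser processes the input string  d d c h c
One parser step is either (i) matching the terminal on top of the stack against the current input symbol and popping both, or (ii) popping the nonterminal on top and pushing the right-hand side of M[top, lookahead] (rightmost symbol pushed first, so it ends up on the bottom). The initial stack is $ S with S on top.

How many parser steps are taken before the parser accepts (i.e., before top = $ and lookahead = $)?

step 1: stack=$ S  input=d d c h c $  — expand S ::= C E h c
step 2: stack=$ c h E C  input=d d c h c $  — expand C ::= epsilon
step 3: stack=$ c h E  input=d d c h c $  — expand E ::= d d c
step 4: stack=$ c h c d d  input=d d c h c $  — match d
step 5: stack=$ c h c d  input=d c h c $  — match d
step 6: stack=$ c h c  input=c h c $  — match c
step 7: stack=$ c h  input=h c $  — match h
step 8: stack=$ c  input=c $  — match c
Accept reached after 8 steps.

8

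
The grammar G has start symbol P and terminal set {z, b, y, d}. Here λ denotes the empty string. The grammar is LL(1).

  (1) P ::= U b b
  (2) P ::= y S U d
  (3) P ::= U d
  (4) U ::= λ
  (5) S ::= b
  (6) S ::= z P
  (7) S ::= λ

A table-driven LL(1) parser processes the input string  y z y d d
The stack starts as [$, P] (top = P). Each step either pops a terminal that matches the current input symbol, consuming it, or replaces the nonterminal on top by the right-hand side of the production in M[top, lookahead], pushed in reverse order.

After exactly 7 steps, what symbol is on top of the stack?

step 1: stack=$ P  input=y z y d d $  — expand P ::= y S U d
step 2: stack=$ d U S y  input=y z y d d $  — match y
step 3: stack=$ d U S  input=z y d d $  — expand S ::= z P
step 4: stack=$ d U P z  input=z y d d $  — match z
step 5: stack=$ d U P  input=y d d $  — expand P ::= y S U d
step 6: stack=$ d U d U S y  input=y d d $  — match y
step 7: stack=$ d U d U S  input=d d $  — expand S ::= λ
Stack after step 7: $ d U d U (top = U).

U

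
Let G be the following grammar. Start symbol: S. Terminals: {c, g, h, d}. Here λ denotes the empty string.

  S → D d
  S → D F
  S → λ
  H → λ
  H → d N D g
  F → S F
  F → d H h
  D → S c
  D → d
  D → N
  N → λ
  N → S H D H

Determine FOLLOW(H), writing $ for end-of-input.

{c, d, g, h}

FIRST(H) = {λ, d}
FIRST(S) = {λ, c, d}  (via D d, D F)
FIRST(F) = {c, d}  (via S F)
FIRST(D) = {λ, c, d}  (via S c, N)
FIRST(N) = {λ, c, d}  (via S H D H)
FOLLOW(S) includes $ since S is the start symbol.
FOLLOW(S): in F→S F, S is followed by F with FIRST {c, d}; in D→S c, S is followed by c with FIRST {c}; in N→S H D H, S is followed by H D H with FIRST {λ, c, d}; in N→S H D H, the suffix after S is nullable, so FOLLOW(S) ⊇ FOLLOW(N) = {c, d, g}. Thus FOLLOW(S) = {$, c, d, g}.
FOLLOW(F): in S→D F, the suffix after F is empty, so FOLLOW(F) ⊇ FOLLOW(S) = {$, c, d, g}; in F→S F, the suffix after F is empty (adds nothing new). Thus FOLLOW(F) = {$, c, d, g}.
FOLLOW(H): in F→d H h, H is followed by h with FIRST {h}; in N→S H D H (occurrence 1), H is followed by D H with FIRST {λ, c, d}; in N→S H D H (occurrence 1), the suffix after H is nullable, so FOLLOW(H) ⊇ FOLLOW(N) = {c, d, g}; in N→S H D H (occurrence 2), the suffix after H is empty, so FOLLOW(H) ⊇ FOLLOW(N) = {c, d, g}. Thus FOLLOW(H) = {c, d, g, h}.
FOLLOW(D): in S→D d, D is followed by d with FIRST {d}; in S→D F, D is followed by F with FIRST {c, d}; in H→d N D g, D is followed by g with FIRST {g}; in N→S H D H, D is followed by H with FIRST {λ, d}; in N→S H D H, the suffix after D is nullable, so FOLLOW(D) ⊇ FOLLOW(N) = {c, d, g}. Thus FOLLOW(D) = {c, d, g}.
FOLLOW(N): in H→d N D g, N is followed by D g with FIRST {c, d, g}; in D→N, the suffix after N is empty, so FOLLOW(N) ⊇ FOLLOW(D) = {c, d, g}. Thus FOLLOW(N) = {c, d, g}.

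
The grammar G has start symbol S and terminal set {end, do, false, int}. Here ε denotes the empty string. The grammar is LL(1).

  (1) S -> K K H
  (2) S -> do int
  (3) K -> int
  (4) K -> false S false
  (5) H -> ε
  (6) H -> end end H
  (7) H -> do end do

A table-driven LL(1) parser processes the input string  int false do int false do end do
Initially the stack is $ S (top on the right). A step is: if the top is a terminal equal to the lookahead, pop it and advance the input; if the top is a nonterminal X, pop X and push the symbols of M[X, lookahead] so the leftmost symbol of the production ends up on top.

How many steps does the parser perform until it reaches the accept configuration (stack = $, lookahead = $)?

13

      Stack              Input                               Action
   1  $ S                int false do int false do end do $  expand S -> K K H
   2  $ H K K            int false do int false do end do $  expand K -> int
   3  $ H K int          int false do int false do end do $  match int
   4  $ H K              false do int false do end do $      expand K -> false S false
   5  $ H false S false  false do int false do end do $      match false
   6  $ H false S        do int false do end do $            expand S -> do int
   7  $ H false int do   do int false do end do $            match do
   8  $ H false int      int false do end do $               match int
   9  $ H false          false do end do $                   match false
  10  $ H                do end do $                         expand H -> do end do
  11  $ do end do        do end do $                         match do
  12  $ do end           end do $                            match end
  13  $ do               do $                                match do
Accept reached after 13 steps.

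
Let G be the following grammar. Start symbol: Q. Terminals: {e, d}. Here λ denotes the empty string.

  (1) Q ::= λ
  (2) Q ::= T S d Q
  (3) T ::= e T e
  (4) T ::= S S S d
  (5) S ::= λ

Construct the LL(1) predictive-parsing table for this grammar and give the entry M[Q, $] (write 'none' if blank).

FIRST(S) = {λ}
FIRST(T) = {d, e}  (via S S S d)
FIRST(Q) = {λ, d, e}  (via T S d Q)
FOLLOW(Q) includes $ since Q is the start symbol.
FOLLOW(Q): in Q::=T S d Q, the suffix after Q is empty (adds nothing new). Thus FOLLOW(Q) = {$}.
For Q ::= λ: FIRST(λ) = {λ}, so it goes in M[Q, t] for t ∈ {}; since λ ∈ FIRST, also for every t ∈ FOLLOW(Q) = {$}.
For Q ::= T S d Q: FIRST(T S d Q) = {d, e}, so it goes in M[Q, t] for t ∈ {d, e}.

Q ::= λ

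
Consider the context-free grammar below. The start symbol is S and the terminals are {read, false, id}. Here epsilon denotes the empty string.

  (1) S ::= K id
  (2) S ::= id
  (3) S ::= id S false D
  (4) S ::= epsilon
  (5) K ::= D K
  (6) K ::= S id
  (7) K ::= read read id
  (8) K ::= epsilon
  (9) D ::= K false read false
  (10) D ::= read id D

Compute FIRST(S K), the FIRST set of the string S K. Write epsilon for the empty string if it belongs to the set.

{epsilon, false, id, read}

FIRST(S): from S::=K id we get {false, id, read}; from S::=id we get {id}; from S::=id S false D we get {id}; from S::=epsilon we get {epsilon}. So FIRST(S) = {epsilon, false, id, read}.
FIRST(K): from K::=D K we get {false, id, read}; from K::=S id we get {false, id, read}; from K::=read read id we get {read}; from K::=epsilon we get {epsilon}. So FIRST(K) = {epsilon, false, id, read}.
FIRST(D): from D::=K false read false we get {false, id, read}; from D::=read id D we get {read}. So FIRST(D) = {false, id, read}.
FIRST(S K): take FIRST of each symbol in turn, carrying on past any symbol whose FIRST contains epsilon; result {epsilon, false, id, read}.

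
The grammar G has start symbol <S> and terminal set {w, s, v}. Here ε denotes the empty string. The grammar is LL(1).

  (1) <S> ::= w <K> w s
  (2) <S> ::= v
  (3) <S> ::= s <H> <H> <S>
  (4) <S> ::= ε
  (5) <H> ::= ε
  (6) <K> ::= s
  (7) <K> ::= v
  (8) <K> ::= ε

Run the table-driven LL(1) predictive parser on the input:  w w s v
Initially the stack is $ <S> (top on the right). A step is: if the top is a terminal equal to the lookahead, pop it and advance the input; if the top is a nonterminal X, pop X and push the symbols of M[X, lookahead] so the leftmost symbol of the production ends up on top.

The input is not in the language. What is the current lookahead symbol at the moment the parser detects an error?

v

step 1: stack=$ <S>  input=w w s v $  — expand <S> ::= w <K> w s
step 2: stack=$ s w <K> w  input=w w s v $  — match w
step 3: stack=$ s w <K>  input=w s v $  — expand <K> ::= ε
step 4: stack=$ s w  input=w s v $  — match w
step 5: stack=$ s  input=s v $  — match s
step 6: stack=$  input=v $  — error: stack empty but input remains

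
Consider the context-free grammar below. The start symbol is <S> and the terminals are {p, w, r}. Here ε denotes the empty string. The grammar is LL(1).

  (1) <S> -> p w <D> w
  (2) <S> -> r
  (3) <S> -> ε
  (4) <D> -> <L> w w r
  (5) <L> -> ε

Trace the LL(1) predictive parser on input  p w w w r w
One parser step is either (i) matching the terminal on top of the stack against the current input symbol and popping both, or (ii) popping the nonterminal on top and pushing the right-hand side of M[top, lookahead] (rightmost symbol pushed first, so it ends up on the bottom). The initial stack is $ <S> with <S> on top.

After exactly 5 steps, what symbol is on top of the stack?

w

step 1: stack=$ <S>  input=p w w w r w $  — expand <S> -> p w <D> w
step 2: stack=$ w <D> w p  input=p w w w r w $  — match p
step 3: stack=$ w <D> w  input=w w w r w $  — match w
step 4: stack=$ w <D>  input=w w r w $  — expand <D> -> <L> w w r
step 5: stack=$ w r w w <L>  input=w w r w $  — expand <L> -> ε
Stack after step 5: $ w r w w (top = w).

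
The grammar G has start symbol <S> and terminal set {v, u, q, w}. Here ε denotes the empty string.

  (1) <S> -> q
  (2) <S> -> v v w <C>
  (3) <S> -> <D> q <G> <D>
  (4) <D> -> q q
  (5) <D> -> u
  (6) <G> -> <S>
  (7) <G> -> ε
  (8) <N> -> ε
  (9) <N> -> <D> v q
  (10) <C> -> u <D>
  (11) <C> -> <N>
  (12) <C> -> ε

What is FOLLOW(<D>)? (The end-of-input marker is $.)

FIRST(<D>) = {q, u}
FIRST(<S>) = {q, u, v}  (via <D> q <G> <D>)
FIRST(<N>) = {ε, q, u}  (via <D> v q)
FIRST(<G>) = {ε, q, u, v}  (via <S>)
FIRST(<C>) = {ε, q, u}  (via <N>)
FOLLOW(<S>) includes $ since <S> is the start symbol.
FOLLOW(<G>): in <S>-><D> q <G> <D>, <G> is followed by <D> with FIRST {q, u}. Thus FOLLOW(<G>) = {q, u}.
FOLLOW(<S>): in <G>-><S>, the suffix after <S> is empty, so FOLLOW(<S>) ⊇ FOLLOW(<G>) = {q, u}. Thus FOLLOW(<S>) = {$, q, u}.
FOLLOW(<C>): in <S>->v v w <C>, the suffix after <C> is empty, so FOLLOW(<C>) ⊇ FOLLOW(<S>) = {$, q, u}. Thus FOLLOW(<C>) = {$, q, u}.
FOLLOW(<D>): in <S>-><D> q <G> <D> (occurrence 1), <D> is followed by q <G> <D> with FIRST {q}; in <S>-><D> q <G> <D> (occurrence 2), the suffix after <D> is empty, so FOLLOW(<D>) ⊇ FOLLOW(<S>) = {$, q, u}; in <N>-><D> v q, <D> is followed by v q with FIRST {v}; in <C>->u <D>, the suffix after <D> is empty, so FOLLOW(<D>) ⊇ FOLLOW(<C>) = {$, q, u}. Thus FOLLOW(<D>) = {$, q, u, v}.
FOLLOW(<N>): in <C>-><N>, the suffix after <N> is empty, so FOLLOW(<N>) ⊇ FOLLOW(<C>) = {$, q, u}. Thus FOLLOW(<N>) = {$, q, u}.

{$, q, u, v}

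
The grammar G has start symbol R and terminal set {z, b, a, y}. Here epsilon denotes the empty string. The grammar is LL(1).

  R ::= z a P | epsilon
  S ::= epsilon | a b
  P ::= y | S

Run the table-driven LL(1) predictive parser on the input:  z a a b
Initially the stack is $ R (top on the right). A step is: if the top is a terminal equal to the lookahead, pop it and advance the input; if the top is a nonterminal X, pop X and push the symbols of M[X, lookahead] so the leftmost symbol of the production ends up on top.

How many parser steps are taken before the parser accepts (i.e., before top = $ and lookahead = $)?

7

step 1: stack=$ R  input=z a a b $  — expand R ::= z a P
step 2: stack=$ P a z  input=z a a b $  — match z
step 3: stack=$ P a  input=a a b $  — match a
step 4: stack=$ P  input=a b $  — expand P ::= S
step 5: stack=$ S  input=a b $  — expand S ::= a b
step 6: stack=$ b a  input=a b $  — match a
step 7: stack=$ b  input=b $  — match b
Accept reached after 7 steps.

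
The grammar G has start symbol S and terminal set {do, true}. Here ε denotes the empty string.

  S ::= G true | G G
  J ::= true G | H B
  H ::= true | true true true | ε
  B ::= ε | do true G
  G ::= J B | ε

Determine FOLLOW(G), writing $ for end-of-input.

FIRST(H) = {ε, true}
FIRST(B) = {ε, do}
FIRST(J) = {ε, do, true}  (via H B)
FIRST(G) = {ε, do, true}  (via J B)
FIRST(S) = {ε, do, true}  (via G true, G G)
FOLLOW(S) includes $ since S is the start symbol.
FOLLOW(S): S appears on no right-hand side. Thus FOLLOW(S) = {$}.
FOLLOW(J): in G::=J B, J is followed by B with FIRST {ε, do}; in G::=J B, the suffix after J is nullable, so FOLLOW(J) ⊇ FOLLOW(G) = {$, do, true}. Thus FOLLOW(J) = {$, do, true}.
FOLLOW(H): in J::=H B, H is followed by B with FIRST {ε, do}; in J::=H B, the suffix after H is nullable, so FOLLOW(H) ⊇ FOLLOW(J) = {$, do, true}. Thus FOLLOW(H) = {$, do, true}.
FOLLOW(B): in J::=H B, the suffix after B is empty, so FOLLOW(B) ⊇ FOLLOW(J) = {$, do, true}; in G::=J B, the suffix after B is empty, so FOLLOW(B) ⊇ FOLLOW(G) = {$, do, true}. Thus FOLLOW(B) = {$, do, true}.
FOLLOW(G): in S::=G true, G is followed by true with FIRST {true}; in S::=G G (occurrence 1), G is followed by G with FIRST {ε, do, true}; in S::=G G (occurrence 1), the suffix after G is nullable, so FOLLOW(G) ⊇ FOLLOW(S) = {$}; in S::=G G (occurrence 2), the suffix after G is empty, so FOLLOW(G) ⊇ FOLLOW(S) = {$}; in J::=true G, the suffix after G is empty, so FOLLOW(G) ⊇ FOLLOW(J) = {$, do, true}; in B::=do true G, the suffix after G is empty, so FOLLOW(G) ⊇ FOLLOW(B) = {$, do, true}. Thus FOLLOW(G) = {$, do, true}.

{$, do, true}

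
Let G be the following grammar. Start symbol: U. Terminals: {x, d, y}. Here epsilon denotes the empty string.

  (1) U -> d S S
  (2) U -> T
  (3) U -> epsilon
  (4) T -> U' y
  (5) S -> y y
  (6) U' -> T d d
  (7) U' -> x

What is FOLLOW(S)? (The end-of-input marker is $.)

{$, y}

FIRST(S): from S->y y we get {y}. So FIRST(S) = {y}.
FIRST(U): from U->d S S we get {d}; from U->T we get {x}; from U->epsilon we get {epsilon}. So FIRST(U) = {epsilon, d, x}.
FIRST(T): from T->U' y we get {x}. So FIRST(T) = {x}.
FIRST(U'): from U'->T d d we get {x}; from U'->x we get {x}. So FIRST(U') = {x}.
FOLLOW(U) includes $ since U is the start symbol.
FOLLOW(U): U appears on no right-hand side. Thus FOLLOW(U) = {$}.
FOLLOW(T): in U->T, the suffix after T is empty, so FOLLOW(T) ⊇ FOLLOW(U) = {$}; in U'->T d d, T is followed by d d with FIRST {d}. Thus FOLLOW(T) = {$, d}.
FOLLOW(S): in U->d S S (occurrence 1), S is followed by S with FIRST {y}; in U->d S S (occurrence 2), the suffix after S is empty, so FOLLOW(S) ⊇ FOLLOW(U) = {$}. Thus FOLLOW(S) = {$, y}.
FOLLOW(U'): in T->U' y, U' is followed by y with FIRST {y}. Thus FOLLOW(U') = {y}.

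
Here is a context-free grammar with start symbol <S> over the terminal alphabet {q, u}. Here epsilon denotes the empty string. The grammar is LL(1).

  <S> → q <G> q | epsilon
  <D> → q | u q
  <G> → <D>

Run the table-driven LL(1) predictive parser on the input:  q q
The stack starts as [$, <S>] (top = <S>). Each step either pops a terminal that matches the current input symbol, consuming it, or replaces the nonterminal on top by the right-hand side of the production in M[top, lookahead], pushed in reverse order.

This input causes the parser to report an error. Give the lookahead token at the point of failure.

$

     Stack      Input  Action
  1  $ <S>      q q $  expand <S> → q <G> q
  2  $ q <G> q  q q $  match q
  3  $ q <G>    q $    expand <G> → <D>
  4  $ q <D>    q $    expand <D> → q
  5  $ q q      q $    match q
  6  $ q        $      error: top is terminal q but lookahead is $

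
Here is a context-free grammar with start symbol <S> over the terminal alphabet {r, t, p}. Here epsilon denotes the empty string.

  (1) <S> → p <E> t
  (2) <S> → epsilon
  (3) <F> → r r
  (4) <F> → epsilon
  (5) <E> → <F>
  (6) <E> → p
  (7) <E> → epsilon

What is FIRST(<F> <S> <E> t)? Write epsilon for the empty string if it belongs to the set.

FIRST(<S>): from <S>→p <E> t we get {p}; from <S>→epsilon we get {epsilon}. So FIRST(<S>) = {epsilon, p}.
FIRST(<F>): from <F>→r r we get {r}; from <F>→epsilon we get {epsilon}. So FIRST(<F>) = {epsilon, r}.
FIRST(<E>): from <E>→<F> we get {epsilon, r}; from <E>→p we get {p}; from <E>→epsilon we get {epsilon}. So FIRST(<E>) = {epsilon, p, r}.
FIRST(<F> <S> <E> t): take FIRST of each symbol in turn, carrying on past any symbol whose FIRST contains epsilon; result {p, r, t}.

{p, r, t}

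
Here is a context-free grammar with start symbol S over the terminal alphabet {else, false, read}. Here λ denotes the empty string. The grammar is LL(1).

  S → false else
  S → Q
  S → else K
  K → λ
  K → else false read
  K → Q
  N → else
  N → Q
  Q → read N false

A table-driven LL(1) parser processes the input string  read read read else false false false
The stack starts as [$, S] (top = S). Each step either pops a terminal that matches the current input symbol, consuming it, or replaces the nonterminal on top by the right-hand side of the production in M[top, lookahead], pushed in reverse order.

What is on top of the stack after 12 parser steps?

      Stack                       Input                                    Action
   1  $ S                         read read read else false false false $  expand S → Q
   2  $ Q                         read read read else false false false $  expand Q → read N false
   3  $ false N read              read read read else false false false $  match read
   4  $ false N                   read read else false false false $       expand N → Q
   5  $ false Q                   read read else false false false $       expand Q → read N false
   6  $ false false N read        read read else false false false $       match read
   7  $ false false N             read else false false false $            expand N → Q
   8  $ false false Q             read else false false false $            expand Q → read N false
   9  $ false false false N read  read else false false false $            match read
  10  $ false false false N       else false false false $                 expand N → else
  11  $ false false false else    else false false false $                 match else
  12  $ false false false         false false false $                      match false
Stack after step 12: $ false false (top = false).

false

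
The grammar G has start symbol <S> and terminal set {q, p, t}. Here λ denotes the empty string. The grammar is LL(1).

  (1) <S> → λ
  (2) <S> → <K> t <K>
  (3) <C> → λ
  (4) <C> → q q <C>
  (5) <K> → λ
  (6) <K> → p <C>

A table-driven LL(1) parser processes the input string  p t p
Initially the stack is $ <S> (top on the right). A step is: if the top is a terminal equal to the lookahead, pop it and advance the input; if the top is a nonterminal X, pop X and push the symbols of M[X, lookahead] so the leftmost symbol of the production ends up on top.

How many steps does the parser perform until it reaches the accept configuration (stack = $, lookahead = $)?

8

     Stack          Input    Action
  1  $ <S>          p t p $  expand <S> → <K> t <K>
  2  $ <K> t <K>    p t p $  expand <K> → p <C>
  3  $ <K> t <C> p  p t p $  match p
  4  $ <K> t <C>    t p $    expand <C> → λ
  5  $ <K> t        t p $    match t
  6  $ <K>          p $      expand <K> → p <C>
  7  $ <C> p        p $      match p
  8  $ <C>          $        expand <C> → λ
Accept reached after 8 steps.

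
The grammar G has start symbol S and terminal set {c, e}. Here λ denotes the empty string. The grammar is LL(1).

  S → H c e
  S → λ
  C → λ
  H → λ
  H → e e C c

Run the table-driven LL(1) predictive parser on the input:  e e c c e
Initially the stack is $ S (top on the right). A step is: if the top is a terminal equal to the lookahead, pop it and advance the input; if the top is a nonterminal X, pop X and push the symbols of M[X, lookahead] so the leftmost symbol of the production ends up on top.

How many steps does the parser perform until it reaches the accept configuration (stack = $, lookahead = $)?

     Stack          Input        Action
  1  $ S            e e c c e $  expand S → H c e
  2  $ e c H        e e c c e $  expand H → e e C c
  3  $ e c c C e e  e e c c e $  match e
  4  $ e c c C e    e c c e $    match e
  5  $ e c c C      c c e $      expand C → λ
  6  $ e c c        c c e $      match c
  7  $ e c          c e $        match c
  8  $ e            e $          match e
Accept reached after 8 steps.

8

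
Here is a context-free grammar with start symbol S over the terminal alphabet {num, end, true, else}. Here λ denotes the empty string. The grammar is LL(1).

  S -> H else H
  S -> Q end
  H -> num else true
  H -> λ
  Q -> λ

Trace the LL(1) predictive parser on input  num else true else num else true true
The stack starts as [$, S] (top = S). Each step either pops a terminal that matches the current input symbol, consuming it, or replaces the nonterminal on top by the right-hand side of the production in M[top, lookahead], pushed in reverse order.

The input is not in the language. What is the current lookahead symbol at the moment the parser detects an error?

true

      Stack                   Input                                    Action
   1  $ S                     num else true else num else true true $  expand S -> H else H
   2  $ H else H              num else true else num else true true $  expand H -> num else true
   3  $ H else true else num  num else true else num else true true $  match num
   4  $ H else true else      else true else num else true true $      match else
   5  $ H else true           true else num else true true $           match true
   6  $ H else                else num else true true $                match else
   7  $ H                     num else true true $                     expand H -> num else true
   8  $ true else num         num else true true $                     match num
   9  $ true else             else true true $                         match else
  10  $ true                  true true $                              match true
  11  $                       true $                                   error: stack empty but input remains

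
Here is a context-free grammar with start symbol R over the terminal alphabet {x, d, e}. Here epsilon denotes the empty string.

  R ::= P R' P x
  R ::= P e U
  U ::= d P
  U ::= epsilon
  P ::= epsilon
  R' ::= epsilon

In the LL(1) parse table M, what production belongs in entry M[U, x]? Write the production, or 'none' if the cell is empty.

FIRST(U) = {epsilon, d}
FIRST(P) = {epsilon}
FIRST(R') = {epsilon}
FIRST(R) = {e, x}  (via P R' P x, P e U)
FOLLOW(R) includes $ since R is the start symbol.
FOLLOW(R): R appears on no right-hand side. Thus FOLLOW(R) = {$}.
FOLLOW(U): in R::=P e U, the suffix after U is empty, so FOLLOW(U) ⊇ FOLLOW(R) = {$}. Thus FOLLOW(U) = {$}.
For U ::= d P: FIRST(d P) = {d}, so it goes in M[U, t] for t ∈ {d}.
For U ::= epsilon: FIRST(epsilon) = {epsilon}, so it goes in M[U, t] for t ∈ {}; since epsilon ∈ FIRST, also for every t ∈ FOLLOW(U) = {$}.
None of these place a production in M[U, x].

none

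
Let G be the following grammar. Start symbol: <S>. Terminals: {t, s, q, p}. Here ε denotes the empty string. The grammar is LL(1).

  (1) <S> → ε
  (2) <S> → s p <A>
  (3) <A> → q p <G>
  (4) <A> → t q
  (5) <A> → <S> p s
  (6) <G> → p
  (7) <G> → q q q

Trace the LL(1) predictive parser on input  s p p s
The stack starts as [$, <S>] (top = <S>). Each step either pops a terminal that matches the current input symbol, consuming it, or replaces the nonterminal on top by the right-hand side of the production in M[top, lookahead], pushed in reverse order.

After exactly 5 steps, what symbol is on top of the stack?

p

     Stack      Input      Action
  1  $ <S>      s p p s $  expand <S> → s p <A>
  2  $ <A> p s  s p p s $  match s
  3  $ <A> p    p p s $    match p
  4  $ <A>      p s $      expand <A> → <S> p s
  5  $ s p <S>  p s $      expand <S> → ε
Stack after step 5: $ s p (top = p).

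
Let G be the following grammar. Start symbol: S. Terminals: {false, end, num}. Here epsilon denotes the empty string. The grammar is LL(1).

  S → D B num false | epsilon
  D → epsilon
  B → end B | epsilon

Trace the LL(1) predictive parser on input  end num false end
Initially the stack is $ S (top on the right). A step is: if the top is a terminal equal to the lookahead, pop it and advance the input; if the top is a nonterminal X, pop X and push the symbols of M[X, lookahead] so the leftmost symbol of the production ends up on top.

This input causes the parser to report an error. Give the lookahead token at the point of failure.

end

step 1: stack=$ S  input=end num false end $  — expand S → D B num false
step 2: stack=$ false num B D  input=end num false end $  — expand D → epsilon
step 3: stack=$ false num B  input=end num false end $  — expand B → end B
step 4: stack=$ false num B end  input=end num false end $  — match end
step 5: stack=$ false num B  input=num false end $  — expand B → epsilon
step 6: stack=$ false num  input=num false end $  — match num
step 7: stack=$ false  input=false end $  — match false
step 8: stack=$  input=end $  — error: stack empty but input remains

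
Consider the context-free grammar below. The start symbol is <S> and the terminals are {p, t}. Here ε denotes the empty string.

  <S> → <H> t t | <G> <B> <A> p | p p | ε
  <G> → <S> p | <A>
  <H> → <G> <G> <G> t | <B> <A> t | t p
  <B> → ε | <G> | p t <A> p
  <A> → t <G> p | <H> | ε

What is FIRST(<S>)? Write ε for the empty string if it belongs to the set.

{ε, p, t}

FIRST(<S>): from <S>→<H> t t we get {p, t}; from <S>→<G> <B> <A> p we get {p, t}; from <S>→p p we get {p}; from <S>→ε we get {ε}. So FIRST(<S>) = {ε, p, t}.
FIRST(<G>): from <G>→<S> p we get {p, t}; from <G>→<A> we get {ε, p, t}. So FIRST(<G>) = {ε, p, t}.
FIRST(<B>): from <B>→ε we get {ε}; from <B>→<G> we get {ε, p, t}; from <B>→p t <A> p we get {p}. So FIRST(<B>) = {ε, p, t}.
FIRST(<H>): from <H>→<G> <G> <G> t we get {p, t}; from <H>→<B> <A> t we get {p, t}; from <H>→t p we get {t}. So FIRST(<H>) = {p, t}.
FIRST(<A>): from <A>→t <G> p we get {t}; from <A>→<H> we get {p, t}; from <A>→ε we get {ε}. So FIRST(<A>) = {ε, p, t}.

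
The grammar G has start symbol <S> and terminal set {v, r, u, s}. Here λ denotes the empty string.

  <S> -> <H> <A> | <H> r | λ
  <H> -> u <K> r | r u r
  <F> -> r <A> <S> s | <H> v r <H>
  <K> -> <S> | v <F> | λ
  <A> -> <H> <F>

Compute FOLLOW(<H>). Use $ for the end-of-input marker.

FIRST(<H>): from <H>->u <K> r we get {u}; from <H>->r u r we get {r}. So FIRST(<H>) = {r, u}.
FIRST(<S>): from <S>-><H> <A> we get {r, u}; from <S>-><H> r we get {r, u}; from <S>->λ we get {λ}. So FIRST(<S>) = {λ, r, u}.
FIRST(<F>): from <F>->r <A> <S> s we get {r}; from <F>-><H> v r <H> we get {r, u}. So FIRST(<F>) = {r, u}.
FIRST(<A>): from <A>-><H> <F> we get {r, u}. So FIRST(<A>) = {r, u}.
FIRST(<K>): from <K>-><S> we get {λ, r, u}; from <K>->v <F> we get {v}; from <K>->λ we get {λ}. So FIRST(<K>) = {λ, r, u, v}.
FOLLOW(<S>) includes $ since <S> is the start symbol.
FOLLOW(<K>): in <H>->u <K> r, <K> is followed by r with FIRST {r}. Thus FOLLOW(<K>) = {r}.
FOLLOW(<S>): in <F>->r <A> <S> s, <S> is followed by s with FIRST {s}; in <K>-><S>, the suffix after <S> is empty, so FOLLOW(<S>) ⊇ FOLLOW(<K>) = {r}. Thus FOLLOW(<S>) = {$, r, s}.
FOLLOW(<A>): in <S>-><H> <A>, the suffix after <A> is empty, so FOLLOW(<A>) ⊇ FOLLOW(<S>) = {$, r, s}; in <F>->r <A> <S> s, <A> is followed by <S> s with FIRST {r, s, u}. Thus FOLLOW(<A>) = {$, r, s, u}.
FOLLOW(<F>): in <K>->v <F>, the suffix after <F> is empty, so FOLLOW(<F>) ⊇ FOLLOW(<K>) = {r}; in <A>-><H> <F>, the suffix after <F> is empty, so FOLLOW(<F>) ⊇ FOLLOW(<A>) = {$, r, s, u}. Thus FOLLOW(<F>) = {$, r, s, u}.
FOLLOW(<H>): in <S>-><H> <A>, <H> is followed by <A> with FIRST {r, u}; in <S>-><H> r, <H> is followed by r with FIRST {r}; in <F>-><H> v r <H> (occurrence 1), <H> is followed by v r <H> with FIRST {v}; in <F>-><H> v r <H> (occurrence 2), the suffix after <H> is empty, so FOLLOW(<H>) ⊇ FOLLOW(<F>) = {$, r, s, u}; in <A>-><H> <F>, <H> is followed by <F> with FIRST {r, u}. Thus FOLLOW(<H>) = {$, r, s, u, v}.

{$, r, s, u, v}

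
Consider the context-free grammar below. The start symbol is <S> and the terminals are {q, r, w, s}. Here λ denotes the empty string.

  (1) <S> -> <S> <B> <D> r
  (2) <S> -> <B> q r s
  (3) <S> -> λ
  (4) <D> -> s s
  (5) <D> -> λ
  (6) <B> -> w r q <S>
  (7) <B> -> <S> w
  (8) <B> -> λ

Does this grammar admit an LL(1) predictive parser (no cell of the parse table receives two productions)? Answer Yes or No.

No

FIRST(<S>) = {λ, q, r, s, w}
FIRST(<D>) = {λ, s}
FIRST(<B>) = {λ, q, r, s, w}
FOLLOW(<S>) = {$, q, r, s, w}
FOLLOW(<D>) = {r}
FOLLOW(<B>) = {q, r, s}
Cell M[<B>, q] receives both <B> -> <S> w and <B> -> λ — the grammar is not LL(1).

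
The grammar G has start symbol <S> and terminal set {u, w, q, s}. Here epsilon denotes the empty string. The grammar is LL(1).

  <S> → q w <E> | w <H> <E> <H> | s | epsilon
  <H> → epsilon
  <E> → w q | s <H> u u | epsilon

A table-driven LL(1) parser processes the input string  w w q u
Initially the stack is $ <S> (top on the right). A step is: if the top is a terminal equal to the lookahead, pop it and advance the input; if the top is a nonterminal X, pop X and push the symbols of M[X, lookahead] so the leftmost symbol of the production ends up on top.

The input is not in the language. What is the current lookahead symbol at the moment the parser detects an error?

u

     Stack            Input      Action
  1  $ <S>            w w q u $  expand <S> → w <H> <E> <H>
  2  $ <H> <E> <H> w  w w q u $  match w
  3  $ <H> <E> <H>    w q u $    expand <H> → epsilon
  4  $ <H> <E>        w q u $    expand <E> → w q
  5  $ <H> q w        w q u $    match w
  6  $ <H> q          q u $      match q
  7  $ <H>            u $        expand <H> → epsilon
  8  $                u $        error: stack empty but input remains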